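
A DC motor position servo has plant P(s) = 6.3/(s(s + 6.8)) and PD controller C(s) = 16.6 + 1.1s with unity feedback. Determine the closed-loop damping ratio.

Forward path: (16.6 + 1.1s)·6.3/(s(s+6.8)). The closed-loop characteristic equation is s² + (6.8 + 6.3·1.1)s + 6.3·16.6 = 0.
That is s² + 13.73s + 104.6 = 0, so ω_n = 10.23 rad/s and ζ = 13.73/(2·10.23) = 0.6713.

ζ = 0.671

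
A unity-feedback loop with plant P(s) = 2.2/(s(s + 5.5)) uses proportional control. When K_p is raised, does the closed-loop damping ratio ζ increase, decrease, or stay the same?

decrease

ζ = 5.5/(2√(2.2K_p)); increasing K_p raises the denominator, so ζ falls.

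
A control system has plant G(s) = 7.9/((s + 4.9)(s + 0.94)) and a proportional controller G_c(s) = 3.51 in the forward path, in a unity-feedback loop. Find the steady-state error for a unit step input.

The loop is type 0. Static position error constant K_pos = G_c(0)·G(0) = 3.51·1.715 = 6.02.
Steady-state error to a unit step: e_ss = 1/(1+K_pos) = 1/7.02 = 0.142.

0.142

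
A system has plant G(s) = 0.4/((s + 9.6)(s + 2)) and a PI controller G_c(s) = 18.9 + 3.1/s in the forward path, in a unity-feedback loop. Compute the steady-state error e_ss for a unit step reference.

0

The open loop G_c(s)G(s) has a pole at the origin (type 1), so the static position error constant is infinite and e_ss = 1/(1+∞) = 0.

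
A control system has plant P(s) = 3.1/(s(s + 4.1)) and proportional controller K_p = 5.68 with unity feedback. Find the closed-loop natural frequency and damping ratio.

1 + K_p·P(s) = 0 gives s² + 4.1s + 17.61 = 0.
So ω_n² = 17.61 ⇒ ω_n = 4.196 rad/s, and ζ = 4.1/(2ω_n) = 0.489.

ω_n = 4.2 rad/s, ζ = 0.489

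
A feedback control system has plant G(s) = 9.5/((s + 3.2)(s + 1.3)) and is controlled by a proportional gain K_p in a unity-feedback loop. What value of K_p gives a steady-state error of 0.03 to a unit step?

K_p = 14.2

Steady-state error for a unit step on this type-0 loop is 1/(1 + K_p·G(0)).
G(0) = 2.284. Require 1/(1 + K_p·2.284) = 0.03, so 1 + 2.284·K_p = 33.33.
K_p = (33.33 − 1)/2.284 = 14.2.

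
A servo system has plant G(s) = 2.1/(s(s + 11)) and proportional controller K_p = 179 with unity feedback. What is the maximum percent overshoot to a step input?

From 1 + K_pG(s) = 0: s² + 11s + 375.9 = 0 ⇒ ω_n = 19.39, ζ = 0.2837.
%OS = 100·exp(−πζ/√(1−ζ²)) = 100·exp(−π·0.2837/√0.9195) = 39.5%.

39.5%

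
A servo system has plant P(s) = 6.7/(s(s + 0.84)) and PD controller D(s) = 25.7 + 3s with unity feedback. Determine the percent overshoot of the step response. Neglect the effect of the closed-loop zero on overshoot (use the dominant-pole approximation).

1.56%

Forward path: (25.7 + 3s)·6.7/(s(s+0.84)). The closed-loop characteristic equation is s² + (0.84 + 6.7·3)s + 6.7·25.7 = 0.
That is s² + 20.94s + 172.2 = 0, so ω_n = 13.12 rad/s and ζ = 20.94/(2·13.12) = 0.7979.
%OS = 100·exp(−πζ/√(1−ζ²)) = 1.56%.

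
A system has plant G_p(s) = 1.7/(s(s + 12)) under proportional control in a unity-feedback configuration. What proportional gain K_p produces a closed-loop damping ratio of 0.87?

K_p = 28

Closed-loop characteristic equation: s² + 12s + K_p·1.7 = 0.
So ω_n = √(1.7K_p) and 2ζω_n = 12, giving ζ = 12/(2√(1.7K_p)).
Setting ζ = 0.87: √(1.7K_p) = 12/(2·0.87) = 6.897, so K_p = 47.56/1.7 = 28.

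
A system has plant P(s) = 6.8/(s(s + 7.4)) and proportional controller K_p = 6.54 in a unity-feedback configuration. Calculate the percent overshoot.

Closed-loop characteristic equation: s² + 7.4s + 44.47 = 0, so ω_n = 6.669 rad/s and ζ = 7.4/(2·6.669) = 0.5548.
%OS = 100·exp(−πζ/√(1−ζ²)) = 100·exp(−π·0.5548/√0.6922) = 12.3%.

12.3%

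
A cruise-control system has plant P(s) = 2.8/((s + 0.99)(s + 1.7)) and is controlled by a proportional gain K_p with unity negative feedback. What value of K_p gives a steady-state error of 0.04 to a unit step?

K_p = 14.4

The loop is type 0, so e_ss(step) = 1/(1 + K_pos) with K_pos = K_p·P(0).
P(0) = 1.664. Require 1/(1 + K_p·1.664) = 0.04, so 1 + 1.664·K_p = 25.
K_p = (25 − 1)/1.664 = 14.4.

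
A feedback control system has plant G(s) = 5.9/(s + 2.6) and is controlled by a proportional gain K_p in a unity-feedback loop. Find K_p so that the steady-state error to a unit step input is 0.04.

K_p = 10.6

The loop is type 0, so e_ss(step) = 1/(1 + K_pos) with K_pos = K_p·G(0).
G(0) = 2.269. Require 1/(1 + K_p·2.269) = 0.04, so 1 + 2.269·K_p = 25.
K_p = (25 − 1)/2.269 = 10.6.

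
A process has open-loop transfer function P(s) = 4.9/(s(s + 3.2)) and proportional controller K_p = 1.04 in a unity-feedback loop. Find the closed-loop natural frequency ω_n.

ω_n = 2.26 rad/s

With unity feedback the closed-loop characteristic equation is s² + 3.2s + 1.04·4.9 = s² + 3.2s + 5.096 = 0.
So ω_n² = 5.096 ⇒ ω_n = 2.257 rad/s, and ζ = 3.2/(2ω_n) = 0.709.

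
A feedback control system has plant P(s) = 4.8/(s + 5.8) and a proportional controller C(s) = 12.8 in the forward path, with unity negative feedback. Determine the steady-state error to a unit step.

The loop is type 0. Static position error constant K_pos = C(0)·P(0) = 12.8·0.8276 = 10.59.
Steady-state error to a unit step: e_ss = 1/(1+K_pos) = 1/11.59 = 0.0863.

0.0863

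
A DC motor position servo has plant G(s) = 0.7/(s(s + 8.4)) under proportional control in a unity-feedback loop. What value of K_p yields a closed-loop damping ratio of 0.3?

K_p = 280

Closed-loop characteristic equation: s² + 8.4s + K_p·0.7 = 0.
So ω_n = √(0.7K_p) and 2ζω_n = 8.4, giving ζ = 8.4/(2√(0.7K_p)).
Setting ζ = 0.3: √(0.7K_p) = 8.4/(2·0.3) = 14, so K_p = 196/0.7 = 280.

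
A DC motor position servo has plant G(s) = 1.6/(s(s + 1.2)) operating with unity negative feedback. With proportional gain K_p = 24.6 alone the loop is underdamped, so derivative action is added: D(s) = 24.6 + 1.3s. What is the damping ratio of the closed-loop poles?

Forward path: (24.6 + 1.3s)·1.6/(s(s+1.2)). The closed-loop characteristic equation is s² + (1.2 + 1.6·1.3)s + 1.6·24.6 = 0.
That is s² + 3.28s + 39.36 = 0, so ω_n = 6.274 rad/s and ζ = 3.28/(2·6.274) = 0.2614.

ζ = 0.261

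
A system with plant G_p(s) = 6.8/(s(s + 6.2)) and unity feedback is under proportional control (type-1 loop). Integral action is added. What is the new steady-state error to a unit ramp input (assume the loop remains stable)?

0

The integrator raises the loop to type 2, so K_v → ∞ and e_ss to a ramp is zero.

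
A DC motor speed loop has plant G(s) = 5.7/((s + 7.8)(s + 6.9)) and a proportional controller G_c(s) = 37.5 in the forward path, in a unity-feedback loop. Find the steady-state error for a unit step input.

The loop is type 0. Static position error constant K_pos = G_c(0)·G(0) = 37.5·0.1059 = 3.972.
Steady-state error to a unit step: e_ss = 1/(1+K_pos) = 1/4.972 = 0.201.

0.201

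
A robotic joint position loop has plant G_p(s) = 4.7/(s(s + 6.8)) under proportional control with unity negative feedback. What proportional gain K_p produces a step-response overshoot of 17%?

K_p = 10.2

From %OS = 100·exp(−πζ/√(1−ζ²)) = 17%, ζ = −ln(0.17)/√(π²+ln²(0.17)) = 0.4913.
Characteristic equation s² + 6.8s + 4.7K_p = 0 gives ζ = 6.8/(2√(4.7K_p)).
Setting ζ = 0.4913: √(4.7K_p) = 6.8/(2·0.4913) = 6.921, so K_p = 47.9/4.7 = 10.2.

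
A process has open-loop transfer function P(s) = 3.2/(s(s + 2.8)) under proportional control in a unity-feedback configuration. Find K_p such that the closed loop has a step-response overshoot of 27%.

From %OS = 100·exp(−πζ/√(1−ζ²)) = 27%, ζ = −ln(0.27)/√(π²+ln²(0.27)) = 0.3847.
Characteristic equation s² + 2.8s + 3.2K_p = 0 gives ζ = 2.8/(2√(3.2K_p)).
Setting ζ = 0.3847: √(3.2K_p) = 2.8/(2·0.3847) = 3.639, so K_p = 13.24/3.2 = 4.14.

K_p = 4.14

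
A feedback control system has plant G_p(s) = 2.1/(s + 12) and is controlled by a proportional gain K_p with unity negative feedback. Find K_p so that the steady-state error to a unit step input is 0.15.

K_p = 32.4

For a type-0 loop with proportional control, e_ss = 1/(1 + K_p·G_p(0)).
G_p(0) = 0.175. Require 1/(1 + K_p·0.175) = 0.15, so 1 + 0.175·K_p = 6.667.
K_p = (6.667 − 1)/0.175 = 32.4.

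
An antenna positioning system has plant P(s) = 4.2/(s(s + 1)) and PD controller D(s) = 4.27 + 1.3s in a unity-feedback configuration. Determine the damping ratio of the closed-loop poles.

ζ = 0.763

Forward path: (4.27 + 1.3s)·4.2/(s(s+1)). The closed-loop characteristic equation is s² + (1 + 4.2·1.3)s + 4.2·4.27 = 0.
That is s² + 6.46s + 17.93 = 0, so ω_n = 4.235 rad/s and ζ = 6.46/(2·4.235) = 0.7627.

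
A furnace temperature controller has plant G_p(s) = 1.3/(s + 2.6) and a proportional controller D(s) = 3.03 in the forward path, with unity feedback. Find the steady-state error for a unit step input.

0.398

The loop is type 0. Static position error constant K_pos = D(0)·G_p(0) = 3.03·0.5 = 1.515.
Steady-state error to a unit step: e_ss = 1/(1+K_pos) = 1/2.515 = 0.398.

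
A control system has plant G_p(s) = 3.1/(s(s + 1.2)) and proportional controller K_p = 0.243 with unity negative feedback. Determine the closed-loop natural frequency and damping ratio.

The closed-loop denominator is s(s+1.2) + 0.243·3.1 = s² + 1.2s + 0.7533.
Matching s² + 2ζω_n s + ω_n²: ω_n = √0.7533 = 0.8679 rad/s and 2ζω_n = 1.2, so ζ = 1.2/(2·0.8679) = 0.691.

ω_n = 0.868 rad/s, ζ = 0.691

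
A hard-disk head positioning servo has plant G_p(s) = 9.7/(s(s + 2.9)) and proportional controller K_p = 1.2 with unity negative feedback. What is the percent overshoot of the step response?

Closed-loop characteristic equation: s² + 2.9s + 11.64 = 0, so ω_n = 3.412 rad/s and ζ = 2.9/(2·3.412) = 0.425.
%OS = 100·exp(−πζ/√(1−ζ²)) = 100·exp(−π·0.425/√0.8194) = 22.9%.

22.9%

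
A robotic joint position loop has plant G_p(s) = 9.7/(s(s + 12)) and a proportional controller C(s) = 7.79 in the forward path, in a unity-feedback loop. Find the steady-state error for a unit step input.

0

The open loop C(s)G_p(s) has a pole at the origin (type 1), so the static position error constant is infinite and e_ss = 1/(1+∞) = 0.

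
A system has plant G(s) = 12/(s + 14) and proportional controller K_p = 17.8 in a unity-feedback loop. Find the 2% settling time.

Closed-loop transfer function: T(s) = K_p·G(s)/(1 + K_p·G(s)) = 213.6/(s + 14 + 213.6) = 213.6/(s + 227.6).
Time constant τ = 1/227.6 = 0.004394 s, so the 2% settling time is about 4τ = 0.0176 s.

T_s ≈ 0.0176 s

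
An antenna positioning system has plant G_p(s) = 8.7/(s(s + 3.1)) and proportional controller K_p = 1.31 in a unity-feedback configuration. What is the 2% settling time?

From 1 + K_pG_p(s) = 0: s² + 3.1s + 11.4 = 0 ⇒ ω_n = 3.376, ζ = 0.4591.
2% settling time T_s ≈ 4/(ζω_n) = 4/1.55 = 2.58 s.

T_s ≈ 2.58 s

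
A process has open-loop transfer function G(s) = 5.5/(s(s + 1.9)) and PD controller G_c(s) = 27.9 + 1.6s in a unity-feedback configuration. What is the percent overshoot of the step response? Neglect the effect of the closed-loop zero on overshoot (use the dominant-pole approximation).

Forward path: (27.9 + 1.6s)·5.5/(s(s+1.9)). The closed-loop characteristic equation is s² + (1.9 + 5.5·1.6)s + 5.5·27.9 = 0.
That is s² + 10.7s + 153.4 = 0, so ω_n = 12.39 rad/s and ζ = 10.7/(2·12.39) = 0.4319.
%OS = 100·exp(−πζ/√(1−ζ²)) = 22.2%.

22.2%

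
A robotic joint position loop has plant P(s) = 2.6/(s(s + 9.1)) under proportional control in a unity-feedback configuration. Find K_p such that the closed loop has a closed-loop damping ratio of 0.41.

K_p = 47.4

Closed-loop characteristic equation: s² + 9.1s + K_p·2.6 = 0.
So ω_n = √(2.6K_p) and 2ζω_n = 9.1, giving ζ = 9.1/(2√(2.6K_p)).
Setting ζ = 0.41: √(2.6K_p) = 9.1/(2·0.41) = 11.1, so K_p = 123.2/2.6 = 47.4.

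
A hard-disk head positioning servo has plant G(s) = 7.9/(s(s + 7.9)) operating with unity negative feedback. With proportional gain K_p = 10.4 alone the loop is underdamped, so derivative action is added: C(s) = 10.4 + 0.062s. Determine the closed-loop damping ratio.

Forward path: (10.4 + 0.062s)·7.9/(s(s+7.9)). The closed-loop characteristic equation is s² + (7.9 + 7.9·0.062)s + 7.9·10.4 = 0.
That is s² + 8.39s + 82.16 = 0, so ω_n = 9.064 rad/s and ζ = 8.39/(2·9.064) = 0.4628.

ζ = 0.463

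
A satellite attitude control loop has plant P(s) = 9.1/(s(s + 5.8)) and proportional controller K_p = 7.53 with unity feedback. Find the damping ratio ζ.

ζ = 0.35

With unity feedback the closed-loop characteristic equation is s² + 5.8s + 7.53·9.1 = s² + 5.8s + 68.52 = 0.
Matching s² + 2ζω_n s + ω_n²: ω_n = √68.52 = 8.278 rad/s and 2ζω_n = 5.8, so ζ = 5.8/(2·8.278) = 0.35.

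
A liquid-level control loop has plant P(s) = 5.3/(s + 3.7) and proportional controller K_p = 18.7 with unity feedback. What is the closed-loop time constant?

Closed-loop transfer function: T(s) = K_p·P(s)/(1 + K_p·P(s)) = 99.11/(s + 3.7 + 99.11) = 99.11/(s + 102.8).
Time constant τ = 1/102.8 = 0.00973 s.

τ = 0.00973 s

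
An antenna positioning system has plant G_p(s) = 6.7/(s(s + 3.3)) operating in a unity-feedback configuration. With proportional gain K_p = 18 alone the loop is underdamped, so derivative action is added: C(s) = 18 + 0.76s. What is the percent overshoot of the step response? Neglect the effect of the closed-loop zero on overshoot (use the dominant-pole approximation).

Forward path: (18 + 0.76s)·6.7/(s(s+3.3)). The closed-loop characteristic equation is s² + (3.3 + 6.7·0.76)s + 6.7·18 = 0.
That is s² + 8.392s + 120.6 = 0, so ω_n = 10.98 rad/s and ζ = 8.392/(2·10.98) = 0.3821.
%OS = 100·exp(−πζ/√(1−ζ²)) = 27.3%.

27.3%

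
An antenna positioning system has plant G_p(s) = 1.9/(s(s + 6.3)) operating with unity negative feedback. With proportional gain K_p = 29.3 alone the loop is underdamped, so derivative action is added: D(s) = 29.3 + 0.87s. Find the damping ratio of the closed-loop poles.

Forward path: (29.3 + 0.87s)·1.9/(s(s+6.3)). The closed-loop characteristic equation is s² + (6.3 + 1.9·0.87)s + 1.9·29.3 = 0.
That is s² + 7.953s + 55.67 = 0, so ω_n = 7.461 rad/s and ζ = 7.953/(2·7.461) = 0.533.

ζ = 0.533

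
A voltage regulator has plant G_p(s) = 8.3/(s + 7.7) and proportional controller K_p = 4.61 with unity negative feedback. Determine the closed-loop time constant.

τ = 0.0218 s

Closed-loop transfer function: T(s) = K_p·G_p(s)/(1 + K_p·G_p(s)) = 38.26/(s + 7.7 + 38.26) = 38.26/(s + 45.96).
Time constant τ = 1/45.96 = 0.0218 s.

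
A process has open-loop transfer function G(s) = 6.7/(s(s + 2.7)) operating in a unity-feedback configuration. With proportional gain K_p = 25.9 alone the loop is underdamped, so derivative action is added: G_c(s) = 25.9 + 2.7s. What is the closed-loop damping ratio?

Forward path: (25.9 + 2.7s)·6.7/(s(s+2.7)). The closed-loop characteristic equation is s² + (2.7 + 6.7·2.7)s + 6.7·25.9 = 0.
That is s² + 20.79s + 173.5 = 0, so ω_n = 13.17 rad/s and ζ = 20.79/(2·13.17) = 0.7891.

ζ = 0.789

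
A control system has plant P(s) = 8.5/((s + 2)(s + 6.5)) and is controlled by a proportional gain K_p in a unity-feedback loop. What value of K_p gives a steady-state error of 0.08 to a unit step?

The loop is type 0, so e_ss(step) = 1/(1 + K_pos) with K_pos = K_p·P(0).
P(0) = 0.6538. Require 1/(1 + K_p·0.6538) = 0.08, so 1 + 0.6538·K_p = 12.5.
K_p = (12.5 − 1)/0.6538 = 17.6.

K_p = 17.6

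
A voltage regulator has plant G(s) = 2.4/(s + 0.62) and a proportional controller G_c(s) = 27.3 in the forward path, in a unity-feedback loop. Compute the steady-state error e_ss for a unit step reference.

0.00937

The loop is type 0. Static position error constant K_pos = G_c(0)·G(0) = 27.3·3.871 = 105.7.
Steady-state error to a unit step: e_ss = 1/(1+K_pos) = 1/106.7 = 0.00937.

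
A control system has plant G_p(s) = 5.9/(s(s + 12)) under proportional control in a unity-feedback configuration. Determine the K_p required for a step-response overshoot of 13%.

From %OS = 100·exp(−πζ/√(1−ζ²)) = 13%, ζ = −ln(0.13)/√(π²+ln²(0.13)) = 0.5446.
Characteristic equation s² + 12s + 5.9K_p = 0 gives ζ = 12/(2√(5.9K_p)).
Setting ζ = 0.5446: √(5.9K_p) = 12/(2·0.5446) = 11.02, so K_p = 121.4/5.9 = 20.6.

K_p = 20.6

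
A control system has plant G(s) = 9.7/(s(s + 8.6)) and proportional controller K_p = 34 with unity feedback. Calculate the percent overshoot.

46.5%

From 1 + K_pG(s) = 0: s² + 8.6s + 329.8 = 0 ⇒ ω_n = 18.16, ζ = 0.2368.
%OS = 100·exp(−πζ/√(1−ζ²)) = 100·exp(−π·0.2368/√0.9439) = 46.5%.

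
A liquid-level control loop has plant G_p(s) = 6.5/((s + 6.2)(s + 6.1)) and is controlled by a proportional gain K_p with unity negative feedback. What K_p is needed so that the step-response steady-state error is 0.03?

Steady-state error for a unit step on this type-0 loop is 1/(1 + K_p·G_p(0)).
G_p(0) = 0.1719. Require 1/(1 + K_p·0.1719) = 0.03, so 1 + 0.1719·K_p = 33.33.
K_p = (33.33 − 1)/0.1719 = 188.

K_p = 188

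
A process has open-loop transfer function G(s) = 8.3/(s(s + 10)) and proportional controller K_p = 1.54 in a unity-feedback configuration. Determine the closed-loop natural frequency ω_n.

1 + K_p·G(s) = 0 gives s² + 10s + 12.78 = 0.
So ω_n² = 12.78 ⇒ ω_n = 3.575 rad/s, and ζ = 10/(2ω_n) = 1.4.

ω_n = 3.58 rad/s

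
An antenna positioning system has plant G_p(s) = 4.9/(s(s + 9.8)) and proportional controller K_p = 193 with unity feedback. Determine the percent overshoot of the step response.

From 1 + K_pG_p(s) = 0: s² + 9.8s + 945.7 = 0 ⇒ ω_n = 30.75, ζ = 0.1593.
%OS = 100·exp(−πζ/√(1−ζ²)) = 100·exp(−π·0.1593/√0.9746) = 60.2%.

60.2%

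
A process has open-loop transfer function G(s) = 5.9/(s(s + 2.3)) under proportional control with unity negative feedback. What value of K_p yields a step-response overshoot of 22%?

K_p = 1.19

From %OS = 100·exp(−πζ/√(1−ζ²)) = 22%, ζ = −ln(0.22)/√(π²+ln²(0.22)) = 0.4342.
Characteristic equation s² + 2.3s + 5.9K_p = 0 gives ζ = 2.3/(2√(5.9K_p)).
Setting ζ = 0.4342: √(5.9K_p) = 2.3/(2·0.4342) = 2.649, so K_p = 7.016/5.9 = 1.19.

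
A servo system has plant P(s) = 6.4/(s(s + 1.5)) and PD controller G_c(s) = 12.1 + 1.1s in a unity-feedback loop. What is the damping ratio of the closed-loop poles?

Forward path: (12.1 + 1.1s)·6.4/(s(s+1.5)). The closed-loop characteristic equation is s² + (1.5 + 6.4·1.1)s + 6.4·12.1 = 0.
That is s² + 8.54s + 77.44 = 0, so ω_n = 8.8 rad/s and ζ = 8.54/(2·8.8) = 0.4852.

ζ = 0.485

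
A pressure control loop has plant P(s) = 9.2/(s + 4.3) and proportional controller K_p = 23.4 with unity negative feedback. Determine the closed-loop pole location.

s = -219.6

Closed-loop transfer function: T(s) = K_p·P(s)/(1 + K_p·P(s)) = 215.3/(s + 4.3 + 215.3) = 215.3/(s + 219.6).
The closed-loop pole is at s = −219.6.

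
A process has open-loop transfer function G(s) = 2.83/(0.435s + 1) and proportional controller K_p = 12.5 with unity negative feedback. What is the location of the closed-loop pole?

s = -83.62

Closed loop: T(s) = K_p·G/(1+K_p·G) = 35.38/(0.435s + 1 + 35.38), with pole at s = −(1 + 35.38)/0.435 = −83.62.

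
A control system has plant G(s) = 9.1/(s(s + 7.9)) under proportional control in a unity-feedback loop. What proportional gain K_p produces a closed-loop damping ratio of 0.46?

Closed-loop characteristic equation: s² + 7.9s + K_p·9.1 = 0.
So ω_n = √(9.1K_p) and 2ζω_n = 7.9, giving ζ = 7.9/(2√(9.1K_p)).
Setting ζ = 0.46: √(9.1K_p) = 7.9/(2·0.46) = 8.587, so K_p = 73.74/9.1 = 8.1.

K_p = 8.1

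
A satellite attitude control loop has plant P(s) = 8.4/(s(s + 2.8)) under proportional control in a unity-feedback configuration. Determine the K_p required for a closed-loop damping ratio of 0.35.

Closed-loop characteristic equation: s² + 2.8s + K_p·8.4 = 0.
So ω_n = √(8.4K_p) and 2ζω_n = 2.8, giving ζ = 2.8/(2√(8.4K_p)).
Setting ζ = 0.35: √(8.4K_p) = 2.8/(2·0.35) = 4, so K_p = 16/8.4 = 1.9.

K_p = 1.9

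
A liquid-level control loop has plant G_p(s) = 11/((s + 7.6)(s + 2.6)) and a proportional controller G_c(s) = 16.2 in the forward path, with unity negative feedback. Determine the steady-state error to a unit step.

The loop is type 0. Static position error constant K_pos = G_c(0)·G_p(0) = 16.2·0.5567 = 9.018.
Steady-state error to a unit step: e_ss = 1/(1+K_pos) = 1/10.02 = 0.0998.

0.0998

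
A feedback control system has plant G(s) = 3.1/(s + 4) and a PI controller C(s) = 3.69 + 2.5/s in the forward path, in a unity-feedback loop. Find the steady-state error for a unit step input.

0

The open loop C(s)G(s) has a pole at the origin (type 1), so the static position error constant is infinite and e_ss = 1/(1+∞) = 0.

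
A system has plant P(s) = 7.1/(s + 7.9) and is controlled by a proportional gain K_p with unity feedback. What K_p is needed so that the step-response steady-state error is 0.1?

For a type-0 loop with proportional control, e_ss = 1/(1 + K_p·P(0)).
P(0) = 0.8987. Require 1/(1 + K_p·0.8987) = 0.1, so 1 + 0.8987·K_p = 10.
K_p = (10 − 1)/0.8987 = 10.

K_p = 10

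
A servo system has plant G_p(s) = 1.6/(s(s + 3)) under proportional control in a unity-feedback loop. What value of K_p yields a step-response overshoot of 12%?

From %OS = 100·exp(−πζ/√(1−ζ²)) = 12%, ζ = −ln(0.12)/√(π²+ln²(0.12)) = 0.5594.
Characteristic equation s² + 3s + 1.6K_p = 0 gives ζ = 3/(2√(1.6K_p)).
Setting ζ = 0.5594: √(1.6K_p) = 3/(2·0.5594) = 2.681, so K_p = 7.19/1.6 = 4.49.

K_p = 4.49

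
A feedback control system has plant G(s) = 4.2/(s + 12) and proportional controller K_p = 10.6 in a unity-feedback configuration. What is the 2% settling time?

T_s ≈ 0.0708 s

Closed-loop transfer function: T(s) = K_p·G(s)/(1 + K_p·G(s)) = 44.52/(s + 12 + 44.52) = 44.52/(s + 56.52).
Time constant τ = 1/56.52 = 0.01769 s, so the 2% settling time is about 4τ = 0.0708 s.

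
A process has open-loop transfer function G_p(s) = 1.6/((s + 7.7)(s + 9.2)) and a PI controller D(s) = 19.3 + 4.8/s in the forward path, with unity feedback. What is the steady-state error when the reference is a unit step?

The open loop D(s)G_p(s) has a pole at the origin (type 1), so the static position error constant is infinite and e_ss = 1/(1+∞) = 0.

0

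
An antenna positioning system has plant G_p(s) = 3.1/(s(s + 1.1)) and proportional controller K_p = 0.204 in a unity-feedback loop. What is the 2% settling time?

The closed-loop denominator s² + 1.1s + 0.6324 gives ω_n = √0.6324 = 0.7952 and ζ = 1.1/(2ω_n) = 0.6916.
2% settling time T_s ≈ 4/(ζω_n) = 4/0.55 = 7.27 s.

T_s ≈ 7.27 s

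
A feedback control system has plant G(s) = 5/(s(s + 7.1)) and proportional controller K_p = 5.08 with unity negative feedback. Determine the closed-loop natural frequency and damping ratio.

ω_n = 5.04 rad/s, ζ = 0.704

1 + K_p·G(s) = 0 gives s² + 7.1s + 25.4 = 0.
So ω_n² = 25.4 ⇒ ω_n = 5.04 rad/s, and ζ = 7.1/(2ω_n) = 0.704.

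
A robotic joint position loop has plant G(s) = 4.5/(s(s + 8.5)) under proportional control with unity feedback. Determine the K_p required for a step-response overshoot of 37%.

From %OS = 100·exp(−πζ/√(1−ζ²)) = 37%, ζ = −ln(0.37)/√(π²+ln²(0.37)) = 0.3017.
Characteristic equation s² + 8.5s + 4.5K_p = 0 gives ζ = 8.5/(2√(4.5K_p)).
Setting ζ = 0.3017: √(4.5K_p) = 8.5/(2·0.3017) = 14.09, so K_p = 198.4/4.5 = 44.1.

K_p = 44.1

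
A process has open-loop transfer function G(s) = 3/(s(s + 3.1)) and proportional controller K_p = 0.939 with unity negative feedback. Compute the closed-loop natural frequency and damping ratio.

ω_n = 1.68 rad/s, ζ = 0.924

With unity feedback the closed-loop characteristic equation is s² + 3.1s + 0.939·3 = s² + 3.1s + 2.817 = 0.
So ω_n² = 2.817 ⇒ ω_n = 1.678 rad/s, and ζ = 3.1/(2ω_n) = 0.924.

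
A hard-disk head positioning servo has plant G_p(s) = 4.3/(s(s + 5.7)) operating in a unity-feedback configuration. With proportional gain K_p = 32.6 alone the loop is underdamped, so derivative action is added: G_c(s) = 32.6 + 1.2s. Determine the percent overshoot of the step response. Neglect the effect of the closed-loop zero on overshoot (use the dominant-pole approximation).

19.8%

Forward path: (32.6 + 1.2s)·4.3/(s(s+5.7)). The closed-loop characteristic equation is s² + (5.7 + 4.3·1.2)s + 4.3·32.6 = 0.
That is s² + 10.86s + 140.2 = 0, so ω_n = 11.84 rad/s and ζ = 10.86/(2·11.84) = 0.4586.
%OS = 100·exp(−πζ/√(1−ζ²)) = 19.8%.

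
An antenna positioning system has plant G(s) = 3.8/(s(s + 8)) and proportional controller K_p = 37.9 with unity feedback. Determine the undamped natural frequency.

ω_n = 12 rad/s

With unity feedback the closed-loop characteristic equation is s² + 8s + 37.9·3.8 = s² + 8s + 144 = 0.
So ω_n² = 144 ⇒ ω_n = 12 rad/s, and ζ = 8/(2ω_n) = 0.333.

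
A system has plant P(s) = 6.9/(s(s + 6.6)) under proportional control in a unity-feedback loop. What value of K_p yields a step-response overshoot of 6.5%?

From %OS = 100·exp(−πζ/√(1−ζ²)) = 6.5%, ζ = −ln(0.065)/√(π²+ln²(0.065)) = 0.6564.
Characteristic equation s² + 6.6s + 6.9K_p = 0 gives ζ = 6.6/(2√(6.9K_p)).
Setting ζ = 0.6564: √(6.9K_p) = 6.6/(2·0.6564) = 5.027, so K_p = 25.28/6.9 = 3.66.

K_p = 3.66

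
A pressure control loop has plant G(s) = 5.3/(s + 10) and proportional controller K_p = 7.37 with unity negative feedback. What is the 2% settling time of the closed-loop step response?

Closed-loop transfer function: T(s) = K_p·G(s)/(1 + K_p·G(s)) = 39.06/(s + 10 + 39.06) = 39.06/(s + 49.06).
Time constant τ = 1/49.06 = 0.02038 s, so the 2% settling time is about 4τ = 0.0815 s.

T_s ≈ 0.0815 s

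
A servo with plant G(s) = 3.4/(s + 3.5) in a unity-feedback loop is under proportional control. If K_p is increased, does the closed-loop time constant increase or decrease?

Closed-loop pole is at s = −(3.5+K_p·3.4); larger K_p moves it further left, so τ = 1/(3.5+K_p·3.4) decreases.

decrease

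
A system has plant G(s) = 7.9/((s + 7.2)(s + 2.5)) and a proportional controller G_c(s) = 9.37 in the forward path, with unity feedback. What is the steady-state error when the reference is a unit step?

0.196

The loop is type 0. Static position error constant K_pos = G_c(0)·G(0) = 9.37·0.4389 = 4.112.
Steady-state error to a unit step: e_ss = 1/(1+K_pos) = 1/5.112 = 0.196.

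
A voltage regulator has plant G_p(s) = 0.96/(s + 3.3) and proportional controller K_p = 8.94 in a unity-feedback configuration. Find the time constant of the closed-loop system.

Closed-loop transfer function: T(s) = K_p·G_p(s)/(1 + K_p·G_p(s)) = 8.582/(s + 3.3 + 8.582) = 8.582/(s + 11.88).
Time constant τ = 1/11.88 = 0.0842 s.

τ = 0.0842 s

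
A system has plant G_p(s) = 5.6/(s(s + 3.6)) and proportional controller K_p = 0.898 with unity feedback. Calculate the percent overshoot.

1.46%

From 1 + K_pG_p(s) = 0: s² + 3.6s + 5.029 = 0 ⇒ ω_n = 2.242, ζ = 0.8027.
%OS = 100·exp(−πζ/√(1−ζ²)) = 100·exp(−π·0.8027/√0.3557) = 1.46%.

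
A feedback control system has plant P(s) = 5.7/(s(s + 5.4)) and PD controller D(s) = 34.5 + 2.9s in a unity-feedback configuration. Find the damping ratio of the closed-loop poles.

ζ = 0.782

Forward path: (34.5 + 2.9s)·5.7/(s(s+5.4)). The closed-loop characteristic equation is s² + (5.4 + 5.7·2.9)s + 5.7·34.5 = 0.
That is s² + 21.93s + 196.7 = 0, so ω_n = 14.02 rad/s and ζ = 21.93/(2·14.02) = 0.7819.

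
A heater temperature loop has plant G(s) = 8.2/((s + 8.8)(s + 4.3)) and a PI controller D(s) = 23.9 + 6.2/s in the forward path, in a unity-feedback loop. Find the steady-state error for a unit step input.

0

The open loop D(s)G(s) has a pole at the origin (type 1), so the static position error constant is infinite and e_ss = 1/(1+∞) = 0.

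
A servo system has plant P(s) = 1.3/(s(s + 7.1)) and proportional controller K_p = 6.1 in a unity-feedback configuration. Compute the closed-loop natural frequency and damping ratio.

With unity feedback the closed-loop characteristic equation is s² + 7.1s + 6.1·1.3 = s² + 7.1s + 7.93 = 0.
So ω_n² = 7.93 ⇒ ω_n = 2.816 rad/s, and ζ = 7.1/(2ω_n) = 1.26.

ω_n = 2.82 rad/s, ζ = 1.26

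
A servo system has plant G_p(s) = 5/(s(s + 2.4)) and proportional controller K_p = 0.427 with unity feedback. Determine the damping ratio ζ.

With unity feedback the closed-loop characteristic equation is s² + 2.4s + 0.427·5 = s² + 2.4s + 2.135 = 0.
So ω_n² = 2.135 ⇒ ω_n = 1.461 rad/s, and ζ = 2.4/(2ω_n) = 0.821.

ζ = 0.821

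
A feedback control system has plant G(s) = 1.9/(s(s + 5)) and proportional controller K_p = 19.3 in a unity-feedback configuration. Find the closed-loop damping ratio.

The closed-loop denominator is s(s+5) + 19.3·1.9 = s² + 5s + 36.67.
So ω_n² = 36.67 ⇒ ω_n = 6.056 rad/s, and ζ = 5/(2ω_n) = 0.413.

ζ = 0.413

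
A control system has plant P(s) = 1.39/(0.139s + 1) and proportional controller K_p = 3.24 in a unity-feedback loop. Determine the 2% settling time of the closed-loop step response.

Closed loop: T(s) = K_p·P/(1+K_p·P) = 4.504/(0.139s + 1 + 4.504), with pole at s = −(1 + 4.504)/0.139 = −39.59.
τ = 1/39.59 = 0.02526 s, so 2% settling time ≈ 4τ = 0.101 s.

T_s ≈ 0.101 s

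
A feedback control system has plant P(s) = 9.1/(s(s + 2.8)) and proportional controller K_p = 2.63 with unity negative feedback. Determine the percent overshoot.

39.1%

The closed-loop denominator s² + 2.8s + 23.93 gives ω_n = √23.93 = 4.892 and ζ = 2.8/(2ω_n) = 0.2862.
%OS = 100·exp(−πζ/√(1−ζ²)) = 100·exp(−π·0.2862/√0.9181) = 39.1%.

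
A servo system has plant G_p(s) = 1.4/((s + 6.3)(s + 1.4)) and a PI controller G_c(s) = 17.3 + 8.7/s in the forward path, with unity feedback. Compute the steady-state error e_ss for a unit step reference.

The open loop G_c(s)G_p(s) has a pole at the origin (type 1), so the static position error constant is infinite and e_ss = 1/(1+∞) = 0.

0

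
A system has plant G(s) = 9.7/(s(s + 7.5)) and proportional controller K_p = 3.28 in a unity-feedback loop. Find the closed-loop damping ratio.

ζ = 0.665

1 + K_p·G(s) = 0 gives s² + 7.5s + 31.82 = 0.
So ω_n² = 31.82 ⇒ ω_n = 5.641 rad/s, and ζ = 7.5/(2ω_n) = 0.665.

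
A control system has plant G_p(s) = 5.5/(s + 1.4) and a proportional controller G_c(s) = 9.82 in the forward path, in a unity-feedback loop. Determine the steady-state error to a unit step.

0.0253

The loop is type 0. Static position error constant K_pos = G_c(0)·G_p(0) = 9.82·3.929 = 38.58.
Steady-state error to a unit step: e_ss = 1/(1+K_pos) = 1/39.58 = 0.0253.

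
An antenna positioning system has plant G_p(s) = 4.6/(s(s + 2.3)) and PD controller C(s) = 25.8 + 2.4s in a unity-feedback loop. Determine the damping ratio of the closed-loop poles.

ζ = 0.612

Forward path: (25.8 + 2.4s)·4.6/(s(s+2.3)). The closed-loop characteristic equation is s² + (2.3 + 4.6·2.4)s + 4.6·25.8 = 0.
That is s² + 13.34s + 118.7 = 0, so ω_n = 10.89 rad/s and ζ = 13.34/(2·10.89) = 0.6123.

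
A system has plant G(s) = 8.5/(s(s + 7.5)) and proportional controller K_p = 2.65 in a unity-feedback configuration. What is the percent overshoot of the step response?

1.74%

The closed-loop denominator s² + 7.5s + 22.52 gives ω_n = √22.52 = 4.746 and ζ = 7.5/(2ω_n) = 0.7901.
%OS = 100·exp(−πζ/√(1−ζ²)) = 100·exp(−π·0.7901/√0.3757) = 1.74%.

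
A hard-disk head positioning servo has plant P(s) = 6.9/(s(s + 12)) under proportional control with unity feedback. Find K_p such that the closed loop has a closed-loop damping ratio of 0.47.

Closed-loop characteristic equation: s² + 12s + K_p·6.9 = 0.
So ω_n = √(6.9K_p) and 2ζω_n = 12, giving ζ = 12/(2√(6.9K_p)).
Setting ζ = 0.47: √(6.9K_p) = 12/(2·0.47) = 12.77, so K_p = 163/6.9 = 23.6.

K_p = 23.6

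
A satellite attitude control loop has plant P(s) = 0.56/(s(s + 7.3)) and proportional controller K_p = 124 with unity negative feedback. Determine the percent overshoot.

Closed-loop characteristic equation: s² + 7.3s + 69.44 = 0, so ω_n = 8.333 rad/s and ζ = 7.3/(2·8.333) = 0.438.
%OS = 100·exp(−πζ/√(1−ζ²)) = 100·exp(−π·0.438/√0.8081) = 21.6%.

21.6%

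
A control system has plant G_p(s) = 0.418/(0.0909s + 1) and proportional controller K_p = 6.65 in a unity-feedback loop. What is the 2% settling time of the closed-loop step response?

Closed loop: T(s) = K_p·G_p/(1+K_p·G_p) = 2.78/(0.0909s + 1 + 2.78), with pole at s = −(1 + 2.78)/0.0909 = −41.58.
τ = 1/41.58 = 0.02405 s, so 2% settling time ≈ 4τ = 0.0962 s.

T_s ≈ 0.0962 s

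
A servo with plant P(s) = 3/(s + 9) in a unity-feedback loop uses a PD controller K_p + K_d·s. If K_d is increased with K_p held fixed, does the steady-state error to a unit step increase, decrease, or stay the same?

At s = 0 the derivative term contributes nothing: C(0) = K_p regardless of K_d, so K_pos = K_p·P(0) and e_ss are unchanged.

unchanged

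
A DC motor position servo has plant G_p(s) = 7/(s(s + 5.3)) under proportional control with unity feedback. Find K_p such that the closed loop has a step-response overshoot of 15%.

From %OS = 100·exp(−πζ/√(1−ζ²)) = 15%, ζ = −ln(0.15)/√(π²+ln²(0.15)) = 0.5169.
Characteristic equation s² + 5.3s + 7K_p = 0 gives ζ = 5.3/(2√(7K_p)).
Setting ζ = 0.5169: √(7K_p) = 5.3/(2·0.5169) = 5.126, so K_p = 26.28/7 = 3.75.

K_p = 3.75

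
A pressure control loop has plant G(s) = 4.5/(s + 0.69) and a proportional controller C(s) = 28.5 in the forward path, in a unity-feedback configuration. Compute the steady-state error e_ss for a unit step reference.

The loop is type 0. Static position error constant K_pos = C(0)·G(0) = 28.5·6.522 = 185.9.
Steady-state error to a unit step: e_ss = 1/(1+K_pos) = 1/186.9 = 0.00535.

0.00535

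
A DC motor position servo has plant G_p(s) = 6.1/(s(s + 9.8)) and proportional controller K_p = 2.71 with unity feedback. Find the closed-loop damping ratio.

1 + K_p·G_p(s) = 0 gives s² + 9.8s + 16.53 = 0.
So ω_n² = 16.53 ⇒ ω_n = 4.066 rad/s, and ζ = 9.8/(2ω_n) = 1.21.

ζ = 1.21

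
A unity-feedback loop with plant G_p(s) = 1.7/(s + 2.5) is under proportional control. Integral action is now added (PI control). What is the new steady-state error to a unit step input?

The integrator makes K_pos = lim_{s→0} C(s)G(s) infinite, so e_ss = 1/(1+K_pos) = 0.

0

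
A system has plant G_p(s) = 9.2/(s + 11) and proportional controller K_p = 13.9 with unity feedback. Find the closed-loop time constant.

Closed-loop transfer function: T(s) = K_p·G_p(s)/(1 + K_p·G_p(s)) = 127.9/(s + 11 + 127.9) = 127.9/(s + 138.9).
Time constant τ = 1/138.9 = 0.0072 s.

τ = 0.0072 s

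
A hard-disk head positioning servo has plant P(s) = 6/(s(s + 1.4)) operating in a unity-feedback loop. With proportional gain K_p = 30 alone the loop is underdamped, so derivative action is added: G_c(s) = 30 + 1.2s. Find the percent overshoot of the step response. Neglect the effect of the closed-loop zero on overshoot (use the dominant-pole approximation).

Forward path: (30 + 1.2s)·6/(s(s+1.4)). The closed-loop characteristic equation is s² + (1.4 + 6·1.2)s + 6·30 = 0.
That is s² + 8.6s + 180 = 0, so ω_n = 13.42 rad/s and ζ = 8.6/(2·13.42) = 0.3205.
%OS = 100·exp(−πζ/√(1−ζ²)) = 34.5%.

34.5%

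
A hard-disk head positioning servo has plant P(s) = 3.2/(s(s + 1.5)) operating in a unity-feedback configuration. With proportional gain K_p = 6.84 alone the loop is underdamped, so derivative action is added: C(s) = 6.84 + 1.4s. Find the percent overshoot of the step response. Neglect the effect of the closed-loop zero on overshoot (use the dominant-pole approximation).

Forward path: (6.84 + 1.4s)·3.2/(s(s+1.5)). The closed-loop characteristic equation is s² + (1.5 + 3.2·1.4)s + 3.2·6.84 = 0.
That is s² + 5.98s + 21.89 = 0, so ω_n = 4.678 rad/s and ζ = 5.98/(2·4.678) = 0.6391.
%OS = 100·exp(−πζ/√(1−ζ²)) = 7.35%.

7.35%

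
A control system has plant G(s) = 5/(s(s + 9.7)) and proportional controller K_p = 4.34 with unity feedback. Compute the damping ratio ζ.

The closed-loop denominator is s(s+9.7) + 4.34·5 = s² + 9.7s + 21.7.
Matching s² + 2ζω_n s + ω_n²: ω_n = √21.7 = 4.658 rad/s and 2ζω_n = 9.7, so ζ = 9.7/(2·4.658) = 1.04.

ζ = 1.04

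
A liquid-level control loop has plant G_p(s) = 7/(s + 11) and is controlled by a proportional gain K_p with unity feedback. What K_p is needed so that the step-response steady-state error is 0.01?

K_p = 156

Steady-state error for a unit step on this type-0 loop is 1/(1 + K_p·G_p(0)).
G_p(0) = 0.6364. Require 1/(1 + K_p·0.6364) = 0.01, so 1 + 0.6364·K_p = 100.
K_p = (100 − 1)/0.6364 = 156.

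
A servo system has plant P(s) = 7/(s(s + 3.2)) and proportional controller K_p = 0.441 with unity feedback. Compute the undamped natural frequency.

1 + K_p·P(s) = 0 gives s² + 3.2s + 3.087 = 0.
So ω_n² = 3.087 ⇒ ω_n = 1.757 rad/s, and ζ = 3.2/(2ω_n) = 0.911.

ω_n = 1.76 rad/s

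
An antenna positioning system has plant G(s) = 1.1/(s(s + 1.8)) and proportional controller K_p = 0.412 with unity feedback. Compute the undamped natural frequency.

1 + K_p·G(s) = 0 gives s² + 1.8s + 0.4532 = 0.
Matching s² + 2ζω_n s + ω_n²: ω_n = √0.4532 = 0.6732 rad/s and 2ζω_n = 1.8, so ζ = 1.8/(2·0.6732) = 1.34.

ω_n = 0.673 rad/s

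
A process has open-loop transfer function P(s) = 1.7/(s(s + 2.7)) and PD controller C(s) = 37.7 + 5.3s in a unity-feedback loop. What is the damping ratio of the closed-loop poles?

Forward path: (37.7 + 5.3s)·1.7/(s(s+2.7)). The closed-loop characteristic equation is s² + (2.7 + 1.7·5.3)s + 1.7·37.7 = 0.
That is s² + 11.71s + 64.09 = 0, so ω_n = 8.006 rad/s and ζ = 11.71/(2·8.006) = 0.7314.

ζ = 0.731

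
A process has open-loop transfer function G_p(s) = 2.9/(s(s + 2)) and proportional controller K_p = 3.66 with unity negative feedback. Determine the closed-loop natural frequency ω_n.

ω_n = 3.26 rad/s

With unity feedback the closed-loop characteristic equation is s² + 2s + 3.66·2.9 = s² + 2s + 10.61 = 0.
So ω_n² = 10.61 ⇒ ω_n = 3.258 rad/s, and ζ = 2/(2ω_n) = 0.307.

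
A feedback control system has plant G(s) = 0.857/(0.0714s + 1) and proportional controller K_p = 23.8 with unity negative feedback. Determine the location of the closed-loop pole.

s = -299.7

Closed loop: T(s) = K_p·G/(1+K_p·G) = 20.4/(0.0714s + 1 + 20.4), with pole at s = −(1 + 20.4)/0.0714 = −299.7.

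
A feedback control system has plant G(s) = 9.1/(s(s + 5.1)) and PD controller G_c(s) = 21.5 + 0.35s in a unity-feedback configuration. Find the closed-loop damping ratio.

ζ = 0.296

Forward path: (21.5 + 0.35s)·9.1/(s(s+5.1)). The closed-loop characteristic equation is s² + (5.1 + 9.1·0.35)s + 9.1·21.5 = 0.
That is s² + 8.285s + 195.7 = 0, so ω_n = 13.99 rad/s and ζ = 8.285/(2·13.99) = 0.2962.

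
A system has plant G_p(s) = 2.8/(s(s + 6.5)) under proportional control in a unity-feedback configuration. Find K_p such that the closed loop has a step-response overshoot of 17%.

K_p = 15.6

From %OS = 100·exp(−πζ/√(1−ζ²)) = 17%, ζ = −ln(0.17)/√(π²+ln²(0.17)) = 0.4913.
Characteristic equation s² + 6.5s + 2.8K_p = 0 gives ζ = 6.5/(2√(2.8K_p)).
Setting ζ = 0.4913: √(2.8K_p) = 6.5/(2·0.4913) = 6.615, so K_p = 43.76/2.8 = 15.6.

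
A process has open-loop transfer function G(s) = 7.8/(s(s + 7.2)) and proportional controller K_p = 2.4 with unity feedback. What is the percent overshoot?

The closed-loop denominator s² + 7.2s + 18.72 gives ω_n = √18.72 = 4.327 and ζ = 7.2/(2ω_n) = 0.8321.
%OS = 100·exp(−πζ/√(1−ζ²)) = 100·exp(−π·0.8321/√0.3077) = 0.898%.

0.898%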